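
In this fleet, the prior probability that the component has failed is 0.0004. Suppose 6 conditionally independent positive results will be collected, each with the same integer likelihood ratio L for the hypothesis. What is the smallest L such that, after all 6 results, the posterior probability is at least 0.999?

12

Prior odds = 0.0004/0.9996 = 1/2499.
Target odds = 0.999/0.001 = 999.
Need L⁶ ≥ 999 ÷ (1/2499) = 2496501.
11⁶ = 1771561 < 2496501 ≤ 2985984 = 12⁶, so L = 12.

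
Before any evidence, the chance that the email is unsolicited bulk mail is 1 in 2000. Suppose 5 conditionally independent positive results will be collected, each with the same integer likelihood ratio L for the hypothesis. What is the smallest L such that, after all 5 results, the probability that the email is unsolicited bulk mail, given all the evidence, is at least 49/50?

Prior odds = 0.0005/0.9995 = 1/1999.
Target odds = 0.98/0.02 = 49.
Need L⁵ ≥ 49 ÷ (1/1999) = 97951.
9⁵ = 59049 < 97951 ≤ 100000 = 10⁵, so L = 10.

10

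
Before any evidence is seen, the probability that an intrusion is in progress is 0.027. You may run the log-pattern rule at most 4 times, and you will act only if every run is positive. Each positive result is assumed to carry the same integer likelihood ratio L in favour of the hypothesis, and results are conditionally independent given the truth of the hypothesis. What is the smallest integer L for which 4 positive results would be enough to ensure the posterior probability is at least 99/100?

Prior odds = 0.027/0.973 = 27/973.
Target odds = 0.99/0.01 = 99.
Need L⁴ ≥ 99 ÷ (27/973) = 10703/3.
7⁴ = 2401 < 10703/3 ≤ 4096 = 8⁴, so L = 8.

8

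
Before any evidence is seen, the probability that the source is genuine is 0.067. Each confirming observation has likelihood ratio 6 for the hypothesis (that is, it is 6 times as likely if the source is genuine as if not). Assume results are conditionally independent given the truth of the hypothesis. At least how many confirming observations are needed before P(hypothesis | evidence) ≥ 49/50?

Prior odds: 0.067 ÷ 0.933 = 67/933.
Likelihood ratio per confirming observation = 6.
Target odds: 0.98 ÷ 0.02 = 49.
Require 6ⁿ ≥ 49 ÷ (67/933) = 45717/67.
6³ = 216 falls short of 45717/67 but 6⁴ = 1296 reaches it, so n = 4.

4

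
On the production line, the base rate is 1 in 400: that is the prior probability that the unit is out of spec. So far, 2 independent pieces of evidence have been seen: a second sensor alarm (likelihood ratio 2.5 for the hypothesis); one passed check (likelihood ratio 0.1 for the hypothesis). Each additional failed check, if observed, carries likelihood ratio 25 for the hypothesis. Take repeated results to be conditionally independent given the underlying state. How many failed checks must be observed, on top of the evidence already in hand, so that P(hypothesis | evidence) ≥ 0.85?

Prior odds = 0.0025/0.9975 = 1/399.
Combined Bayes factor of the evidence already in hand = 2.5 × 0.1 = 0.25.
Odds after that evidence = (1/399) × 0.25 = 1/1596.
Target odds = 0.85/0.15 = 17/3.
Need 25ⁿ ≥ 17/3 ÷ (1/1596) = 9044.
25² = 625 falls short of 9044 but 25³ = 15625 reaches it, so n = 3.

3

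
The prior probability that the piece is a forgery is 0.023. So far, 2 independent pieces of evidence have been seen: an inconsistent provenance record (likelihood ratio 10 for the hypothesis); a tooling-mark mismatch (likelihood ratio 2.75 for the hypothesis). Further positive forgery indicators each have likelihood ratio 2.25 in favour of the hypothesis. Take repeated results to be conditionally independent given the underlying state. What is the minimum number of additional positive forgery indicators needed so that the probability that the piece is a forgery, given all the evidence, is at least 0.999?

Prior odds = 0.023/0.977 = 23/977.
Combined Bayes factor of the evidence already in hand = 10 × 2.75 = 27.5.
Odds after that evidence = (23/977) × 27.5 = 1265/1954.
Target odds = 0.999/0.001 = 999.
Need 2.25ⁿ ≥ 999 ÷ (1265/1954) = 1952046/1265.
2.25⁹ = 387420489/262144 falls short of 1952046/1265 but 2.25¹⁰ ≈3325.26 reaches it, so n = 10.

10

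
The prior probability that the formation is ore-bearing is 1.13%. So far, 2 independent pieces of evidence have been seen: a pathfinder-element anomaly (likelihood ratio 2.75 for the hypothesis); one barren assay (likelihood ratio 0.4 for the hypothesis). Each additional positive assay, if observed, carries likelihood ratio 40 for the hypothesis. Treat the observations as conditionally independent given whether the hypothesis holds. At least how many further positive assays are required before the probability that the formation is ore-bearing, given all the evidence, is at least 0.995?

3

Prior odds = 0.0113/0.9887 = 113/9887.
Combined Bayes factor of the evidence already in hand = 2.75 × 0.4 = 1.1.
Odds after that evidence = (113/9887) × 1.1 = 1243/98870.
Target odds = 0.995/0.005 = 199.
Need 40ⁿ ≥ 199 ÷ (1243/98870) = 19675130/1243.
40² = 1600 falls short of 19675130/1243 but 40³ = 64000 reaches it, so n = 3.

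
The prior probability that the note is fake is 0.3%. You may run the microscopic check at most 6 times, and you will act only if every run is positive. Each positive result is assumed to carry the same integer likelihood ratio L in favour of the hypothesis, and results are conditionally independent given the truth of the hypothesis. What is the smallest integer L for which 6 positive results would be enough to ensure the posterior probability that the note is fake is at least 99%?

6

Prior odds = 0.003/0.997 = 3/997.
Target odds = 0.99/0.01 = 99.
Need L⁶ ≥ 99 ÷ (3/997) = 32901.
5⁶ = 15625 < 32901 ≤ 46656 = 6⁶, so L = 6.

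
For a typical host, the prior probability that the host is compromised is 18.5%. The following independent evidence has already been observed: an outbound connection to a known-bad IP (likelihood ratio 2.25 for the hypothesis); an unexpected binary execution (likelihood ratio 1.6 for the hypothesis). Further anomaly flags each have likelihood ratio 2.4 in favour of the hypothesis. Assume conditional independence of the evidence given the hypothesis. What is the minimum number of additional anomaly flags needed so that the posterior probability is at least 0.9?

Prior odds = 0.185/0.815 = 37/163.
Combined Bayes factor of the evidence already in hand = 2.25 × 1.6 = 3.6.
Odds after that evidence = (37/163) × 3.6 = 666/815.
Target odds = 0.9/0.1 = 9.
Need 2.4ⁿ ≥ 9 ÷ (666/815) = 815/74.
2.4² = 5.76 falls short of 815/74 but 2.4³ = 13.824 reaches it, so n = 3.

3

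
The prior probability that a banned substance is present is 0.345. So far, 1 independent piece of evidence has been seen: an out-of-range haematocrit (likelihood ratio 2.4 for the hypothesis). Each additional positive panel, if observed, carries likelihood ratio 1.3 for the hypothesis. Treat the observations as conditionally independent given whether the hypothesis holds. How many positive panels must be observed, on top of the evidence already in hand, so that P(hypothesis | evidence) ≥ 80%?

5

Prior odds = 0.345/0.655 = 69/131.
Bayes factor of the evidence already in hand = 2.4.
Odds after that evidence = (69/131) × 2.4 = 828/655.
Target odds = 0.8/0.2 = 4.
Need 1.3ⁿ ≥ 4 ÷ (828/655) = 655/207.
1.3⁴ = 2.8561 falls short of 655/207 but 1.3⁵ = 371293/100000 reaches it, so n = 5.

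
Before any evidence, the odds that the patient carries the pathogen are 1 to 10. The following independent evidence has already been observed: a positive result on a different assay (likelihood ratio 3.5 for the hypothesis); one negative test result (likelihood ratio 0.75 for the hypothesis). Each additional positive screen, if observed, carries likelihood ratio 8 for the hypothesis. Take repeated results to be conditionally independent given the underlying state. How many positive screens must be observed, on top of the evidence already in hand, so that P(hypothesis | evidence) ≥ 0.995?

4

Prior odds = 0.1.
Combined Bayes factor of the evidence already in hand = 3.5 × 0.75 = 2.625.
Odds after that evidence = 0.1 × 2.625 = 0.2625.
Target odds = 0.995/0.005 = 199.
Need 8ⁿ ≥ 199 ÷ 0.2625 = 15920/21.
8³ = 512 falls short of 15920/21 but 8⁴ = 4096 reaches it, so n = 4.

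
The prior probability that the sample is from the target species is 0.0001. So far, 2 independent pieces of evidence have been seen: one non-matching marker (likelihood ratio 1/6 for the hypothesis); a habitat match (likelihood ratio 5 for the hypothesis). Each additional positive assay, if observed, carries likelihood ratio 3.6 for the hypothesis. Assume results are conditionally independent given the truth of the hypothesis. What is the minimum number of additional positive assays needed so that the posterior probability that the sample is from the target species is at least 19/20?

Prior odds = 0.0001/0.9999 = 1/9999.
Combined Bayes factor of the evidence already in hand = (1/6) × 5 = 5/6.
Odds after that evidence = (1/9999) × 5/6 = 5/59994.
Target odds = 0.95/0.05 = 19.
Need 3.6ⁿ ≥ 19 ÷ (5/59994) = 227977.2.
3.6⁹ ≈101560 falls short of 227977.2 but 3.6¹⁰ ≈365616 reaches it, so n = 10.

10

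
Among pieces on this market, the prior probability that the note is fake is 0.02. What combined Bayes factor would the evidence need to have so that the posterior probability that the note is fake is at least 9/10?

Prior odds = 0.02/0.98 = 1/49.
Target odds = 0.9/0.1 = 9.
Required Bayes factor = 9 ÷ (1/49) = 441.

441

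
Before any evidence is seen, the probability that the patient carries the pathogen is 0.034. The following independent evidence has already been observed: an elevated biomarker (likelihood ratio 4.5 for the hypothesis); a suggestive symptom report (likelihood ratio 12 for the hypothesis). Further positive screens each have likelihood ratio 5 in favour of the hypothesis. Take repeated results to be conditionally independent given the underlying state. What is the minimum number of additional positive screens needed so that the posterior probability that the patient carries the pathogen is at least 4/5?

1

Prior odds = 0.034/0.966 = 17/483.
Combined Bayes factor of the evidence already in hand = 4.5 × 12 = 54.
Odds after that evidence = (17/483) × 54 = 306/161.
Target odds = 0.8/0.2 = 4.
Need 5ⁿ ≥ 4 ÷ (306/161) = 322/153.
5¹ = 5, which meets the required 322/153; so n = 1.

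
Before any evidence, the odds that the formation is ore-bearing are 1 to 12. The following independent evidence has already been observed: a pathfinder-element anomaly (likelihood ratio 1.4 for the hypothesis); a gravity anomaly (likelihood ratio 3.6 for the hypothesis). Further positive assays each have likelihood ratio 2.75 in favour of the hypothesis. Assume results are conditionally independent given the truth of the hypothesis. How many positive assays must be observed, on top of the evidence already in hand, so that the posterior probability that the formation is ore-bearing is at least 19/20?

Prior odds = 1/12.
Combined Bayes factor of the evidence already in hand = 1.4 × 3.6 = 5.04.
Odds after that evidence = (1/12) × 5.04 = 0.42.
Target odds = 0.95/0.05 = 19.
Need 2.75ⁿ ≥ 19 ÷ 0.42 = 950/21.
2.75³ = 20.796875 falls short of 950/21 but 2.75⁴ = 57.19140625 reaches it, so n = 4.

4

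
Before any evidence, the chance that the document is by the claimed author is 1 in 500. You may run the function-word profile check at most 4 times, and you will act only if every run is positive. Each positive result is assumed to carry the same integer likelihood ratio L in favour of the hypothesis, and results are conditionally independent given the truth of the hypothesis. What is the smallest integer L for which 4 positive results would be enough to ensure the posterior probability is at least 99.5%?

Prior odds = 0.002/0.998 = 1/499.
Target odds = 0.995/0.005 = 199.
Need L⁴ ≥ 199 ÷ (1/499) = 99301.
17⁴ = 83521 < 99301 ≤ 104976 = 18⁴, so L = 18.

18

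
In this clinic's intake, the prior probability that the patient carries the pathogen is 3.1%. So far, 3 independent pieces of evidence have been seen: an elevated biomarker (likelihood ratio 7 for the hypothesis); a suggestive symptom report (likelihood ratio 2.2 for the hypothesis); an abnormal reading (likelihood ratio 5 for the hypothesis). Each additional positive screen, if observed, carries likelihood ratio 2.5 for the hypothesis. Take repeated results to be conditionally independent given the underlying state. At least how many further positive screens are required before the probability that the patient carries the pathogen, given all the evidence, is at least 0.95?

Prior odds = 0.031/0.969 = 31/969.
Combined Bayes factor of the evidence already in hand = 7 × 2.2 × 5 = 77.
Odds after that evidence = (31/969) × 77 = 2387/969.
Target odds = 0.95/0.05 = 19.
Need 2.5ⁿ ≥ 19 ÷ (2387/969) = 18411/2387.
2.5² = 6.25 falls short of 18411/2387 but 2.5³ = 15.625 reaches it, so n = 3.

3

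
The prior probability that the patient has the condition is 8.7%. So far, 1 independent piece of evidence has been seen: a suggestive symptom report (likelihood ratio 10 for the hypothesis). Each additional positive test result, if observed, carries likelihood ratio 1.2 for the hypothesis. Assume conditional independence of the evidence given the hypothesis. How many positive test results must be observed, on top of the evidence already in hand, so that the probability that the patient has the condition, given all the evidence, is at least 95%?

17

Prior odds = 0.087/0.913 = 87/913.
Bayes factor of the evidence already in hand = 10.
Odds after that evidence = (87/913) × 10 = 870/913.
Target odds = 0.95/0.05 = 19.
Need 1.2ⁿ ≥ 19 ÷ (870/913) = 17347/870.
1.2¹⁶ ≈18.4884 falls short of 17347/870 but 1.2¹⁷ ≈22.1861 reaches it, so n = 17.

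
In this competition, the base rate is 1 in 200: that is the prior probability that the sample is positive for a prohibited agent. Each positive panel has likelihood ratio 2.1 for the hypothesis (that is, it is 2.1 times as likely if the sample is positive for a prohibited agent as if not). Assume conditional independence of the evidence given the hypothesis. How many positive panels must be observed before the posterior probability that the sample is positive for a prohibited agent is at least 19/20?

Prior odds: 0.005 ÷ 0.995 = 1/199.
Likelihood ratio per positive panel = 2.1.
Target odds: 0.95 ÷ 0.05 = 19.
Require 2.1ⁿ ≥ 19 ÷ (1/199) = 3781.
2.1¹¹ ≈3502.78 falls short of 3781 but 2.1¹² ≈7355.83 reaches it, so n = 12.

12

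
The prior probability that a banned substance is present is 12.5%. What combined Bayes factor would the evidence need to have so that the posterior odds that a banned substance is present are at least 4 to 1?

28

Prior odds = 0.125/0.875 = 1/7.
Target odds = 4.
Required Bayes factor = 4 ÷ (1/7) = 28.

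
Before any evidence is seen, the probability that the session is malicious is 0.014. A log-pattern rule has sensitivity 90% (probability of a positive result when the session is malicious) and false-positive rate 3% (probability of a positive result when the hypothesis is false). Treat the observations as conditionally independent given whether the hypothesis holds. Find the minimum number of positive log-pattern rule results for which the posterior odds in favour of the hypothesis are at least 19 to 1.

Prior odds: 0.014 ÷ 0.986 = 7/493.
Likelihood ratio of a positive result = 0.9/0.03 = 30.
Target odds = 19.
Require 30ⁿ ≥ 19 ÷ (7/493) = 9367/7.
30² = 900 falls short of 9367/7 but 30³ = 27000 reaches it, so n = 3.

3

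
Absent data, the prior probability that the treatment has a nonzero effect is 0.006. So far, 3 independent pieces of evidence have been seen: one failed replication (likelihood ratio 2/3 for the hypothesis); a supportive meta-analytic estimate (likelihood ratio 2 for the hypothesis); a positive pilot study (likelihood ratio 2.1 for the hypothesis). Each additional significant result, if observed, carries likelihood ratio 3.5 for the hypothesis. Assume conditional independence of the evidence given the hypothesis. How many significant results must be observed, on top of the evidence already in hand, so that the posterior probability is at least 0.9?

6

Prior odds = 0.006/0.994 = 3/497.
Combined Bayes factor of the evidence already in hand = (2/3) × 2 × 2.1 = 2.8.
Odds after that evidence = (3/497) × 2.8 = 6/355.
Target odds = 0.9/0.1 = 9.
Need 3.5ⁿ ≥ 9 ÷ (6/355) = 532.5.
3.5⁵ = 525.21875 falls short of 532.5 but 3.5⁶ = 1838.265625 reaches it, so n = 6.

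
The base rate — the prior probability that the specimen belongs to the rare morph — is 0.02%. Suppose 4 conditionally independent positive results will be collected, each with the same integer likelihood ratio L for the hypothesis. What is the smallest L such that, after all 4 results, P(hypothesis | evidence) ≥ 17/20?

13

Prior odds = 0.0002/0.9998 = 1/4999.
Target odds = 0.85/0.15 = 17/3.
Need L⁴ ≥ 17/3 ÷ (1/4999) = 84983/3.
12⁴ = 20736 < 84983/3 ≤ 28561 = 13⁴, so L = 13.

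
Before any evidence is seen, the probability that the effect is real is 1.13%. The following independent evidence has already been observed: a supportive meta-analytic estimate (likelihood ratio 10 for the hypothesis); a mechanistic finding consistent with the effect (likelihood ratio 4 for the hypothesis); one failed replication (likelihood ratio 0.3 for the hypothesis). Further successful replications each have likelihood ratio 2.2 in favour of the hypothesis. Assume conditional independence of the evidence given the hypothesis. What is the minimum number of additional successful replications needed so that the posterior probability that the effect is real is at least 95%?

7

Prior odds = 0.0113/0.9887 = 113/9887.
Combined Bayes factor of the evidence already in hand = 10 × 4 × 0.3 = 12.
Odds after that evidence = (113/9887) × 12 = 1356/9887.
Target odds = 0.95/0.05 = 19.
Need 2.2ⁿ ≥ 19 ÷ (1356/9887) = 187853/1356.
2.2⁶ = 1771561/15625 falls short of 187853/1356 but 2.2⁷ = 19487171/78125 reaches it, so n = 7.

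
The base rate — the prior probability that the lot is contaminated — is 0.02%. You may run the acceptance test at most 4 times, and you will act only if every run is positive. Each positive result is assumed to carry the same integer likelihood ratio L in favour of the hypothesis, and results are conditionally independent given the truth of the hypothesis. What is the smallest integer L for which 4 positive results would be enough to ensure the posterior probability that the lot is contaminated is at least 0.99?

27

Prior odds = 0.0002/0.9998 = 1/4999.
Target odds = 0.99/0.01 = 99.
Need L⁴ ≥ 99 ÷ (1/4999) = 494901.
26⁴ = 456976 < 494901 ≤ 531441 = 27⁴, so L = 27.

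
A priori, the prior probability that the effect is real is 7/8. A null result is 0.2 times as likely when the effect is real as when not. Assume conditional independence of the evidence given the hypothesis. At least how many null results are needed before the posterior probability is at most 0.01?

5

Prior odds: 0.875 ÷ 0.125 = 7.
Likelihood ratio per null result = 0.2.
Target odds: 0.01 ÷ 0.99 = 1/99.
Need 7 × 0.2ⁿ ≤ 1/99, i.e. 0.2ⁿ ≤ 1/693.
0.2⁴ = 0.0016 is still above 1/693 but 0.2⁵ = 0.00032 is at or below it, so n = 5.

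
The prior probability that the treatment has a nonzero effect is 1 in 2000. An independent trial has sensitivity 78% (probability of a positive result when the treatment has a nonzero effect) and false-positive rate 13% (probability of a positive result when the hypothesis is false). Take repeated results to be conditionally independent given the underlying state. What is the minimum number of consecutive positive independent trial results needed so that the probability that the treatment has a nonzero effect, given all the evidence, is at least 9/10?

Prior odds = 0.0005/0.9995 = 1/1999.
Likelihood ratio of a positive result = 0.78/0.13 = 6.
Target odds: 0.9 ÷ 0.1 = 9.
Need (1/1999) × 6ⁿ ≥ 9, i.e. 6ⁿ ≥ 17991.
6⁵ = 7776 falls short of 17991 but 6⁶ = 46656 reaches it, so n = 6.

6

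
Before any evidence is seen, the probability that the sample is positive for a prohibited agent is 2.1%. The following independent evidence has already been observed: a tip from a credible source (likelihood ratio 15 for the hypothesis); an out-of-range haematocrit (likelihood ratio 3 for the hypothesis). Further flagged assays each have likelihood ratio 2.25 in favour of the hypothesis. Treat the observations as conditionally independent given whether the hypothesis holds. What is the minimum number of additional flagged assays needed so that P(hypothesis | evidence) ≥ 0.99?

6

Prior odds = 0.021/0.979 = 21/979.
Combined Bayes factor of the evidence already in hand = 15 × 3 = 45.
Odds after that evidence = (21/979) × 45 = 945/979.
Target odds = 0.99/0.01 = 99.
Need 2.25ⁿ ≥ 99 ÷ (945/979) = 10769/105.
2.25⁵ = 59049/1024 falls short of 10769/105 but 2.25⁶ = 531441/4096 reaches it, so n = 6.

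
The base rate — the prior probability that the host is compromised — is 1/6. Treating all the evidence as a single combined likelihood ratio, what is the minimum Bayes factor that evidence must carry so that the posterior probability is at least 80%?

20

Prior odds = (1/6)/(5/6) = 0.2.
Target odds = 0.8/0.2 = 4.
Required Bayes factor = 4 ÷ 0.2 = 20.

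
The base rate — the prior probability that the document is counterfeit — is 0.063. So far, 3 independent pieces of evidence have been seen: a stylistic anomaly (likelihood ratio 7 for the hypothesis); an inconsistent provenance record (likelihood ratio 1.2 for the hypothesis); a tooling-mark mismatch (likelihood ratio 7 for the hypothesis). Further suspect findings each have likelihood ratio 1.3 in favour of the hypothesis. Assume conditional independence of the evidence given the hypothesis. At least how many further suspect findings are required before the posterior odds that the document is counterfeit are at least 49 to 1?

10

Prior odds = 0.063/0.937 = 63/937.
Combined Bayes factor of the evidence already in hand = 7 × 1.2 × 7 = 58.8.
Odds after that evidence = (63/937) × 58.8 = 18522/4685.
Target odds = 49.
Need 1.3ⁿ ≥ 49 ÷ (18522/4685) = 4685/378.
1.3⁹ ≈10.6045 falls short of 4685/378 but 1.3¹⁰ ≈13.7858 reaches it, so n = 10.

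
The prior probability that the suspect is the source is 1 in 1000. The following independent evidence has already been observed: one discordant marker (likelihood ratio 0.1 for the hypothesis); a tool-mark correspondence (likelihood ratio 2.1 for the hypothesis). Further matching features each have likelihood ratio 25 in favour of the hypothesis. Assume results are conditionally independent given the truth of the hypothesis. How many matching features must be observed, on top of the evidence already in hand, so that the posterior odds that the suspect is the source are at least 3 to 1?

Prior odds = 0.001/0.999 = 1/999.
Combined Bayes factor of the evidence already in hand = 0.1 × 2.1 = 0.21.
Odds after that evidence = (1/999) × 0.21 = 7/33300.
Target odds = 3.
Need 25ⁿ ≥ 3 ÷ (7/33300) = 99900/7.
25² = 625 falls short of 99900/7 but 25³ = 15625 reaches it, so n = 3.

3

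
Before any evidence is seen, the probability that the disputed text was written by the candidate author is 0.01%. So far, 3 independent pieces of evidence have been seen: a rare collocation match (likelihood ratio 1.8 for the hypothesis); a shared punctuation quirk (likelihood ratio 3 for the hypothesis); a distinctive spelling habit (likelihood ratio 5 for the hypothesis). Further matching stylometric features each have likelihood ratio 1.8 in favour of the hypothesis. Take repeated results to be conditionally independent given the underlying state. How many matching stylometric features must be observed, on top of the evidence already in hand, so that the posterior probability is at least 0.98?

Prior odds = 0.0001/0.9999 = 1/9999.
Combined Bayes factor of the evidence already in hand = 1.8 × 3 × 5 = 27.
Odds after that evidence = (1/9999) × 27 = 3/1111.
Target odds = 0.98/0.02 = 49.
Need 1.8ⁿ ≥ 49 ÷ (3/1111) = 54439/3.
1.8¹⁶ ≈12144 falls short of 54439/3 but 1.8¹⁷ ≈21859.1 reaches it, so n = 17.

17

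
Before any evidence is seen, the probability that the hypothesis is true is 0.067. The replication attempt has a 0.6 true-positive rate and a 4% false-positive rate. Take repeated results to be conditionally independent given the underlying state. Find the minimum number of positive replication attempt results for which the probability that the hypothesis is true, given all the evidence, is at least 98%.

3

Prior odds: 0.067 ÷ 0.933 = 67/933.
Likelihood ratio of a positive result = 0.6/0.04 = 15.
Target posterior odds = 0.98/0.02 = 49.
Require 15ⁿ ≥ 49 ÷ (67/933) = 45717/67.
15² = 225 falls short of 45717/67 but 15³ = 3375 reaches it, so n = 3.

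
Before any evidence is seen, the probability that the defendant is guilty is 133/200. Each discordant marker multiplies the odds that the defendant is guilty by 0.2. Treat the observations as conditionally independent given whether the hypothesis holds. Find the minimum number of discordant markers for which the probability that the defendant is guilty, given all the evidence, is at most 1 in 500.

Prior odds = 0.665/0.335 = 133/67.
Likelihood ratio per discordant marker = 0.2.
Target posterior odds = 0.002/0.998 = 1/499.
Need (133/67) × 0.2ⁿ ≤ 1/499, i.e. 0.2ⁿ ≤ 67/66367.
0.2⁴ = 0.0016 is still above 67/66367 but 0.2⁵ = 0.00032 is at or below it, so n = 5.

5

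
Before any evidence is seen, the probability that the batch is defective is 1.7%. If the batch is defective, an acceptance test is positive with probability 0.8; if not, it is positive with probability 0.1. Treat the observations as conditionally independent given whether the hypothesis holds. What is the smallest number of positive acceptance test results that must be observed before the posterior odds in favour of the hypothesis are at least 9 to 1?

4

Prior odds = 0.017/0.983 = 17/983.
Likelihood ratio of a positive = 0.8/0.1 = 8.
Target odds = 9.
Require 8ⁿ ≥ 9 ÷ (17/983) = 8847/17.
8³ = 512 falls short of 8847/17 but 8⁴ = 4096 reaches it, so n = 4.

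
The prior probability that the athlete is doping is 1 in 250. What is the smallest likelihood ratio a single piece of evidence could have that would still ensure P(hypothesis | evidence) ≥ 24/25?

Prior odds = 0.004/0.996 = 1/249.
Target odds = 0.96/0.04 = 24.
Required Bayes factor = 24 ÷ (1/249) = 5976.

5976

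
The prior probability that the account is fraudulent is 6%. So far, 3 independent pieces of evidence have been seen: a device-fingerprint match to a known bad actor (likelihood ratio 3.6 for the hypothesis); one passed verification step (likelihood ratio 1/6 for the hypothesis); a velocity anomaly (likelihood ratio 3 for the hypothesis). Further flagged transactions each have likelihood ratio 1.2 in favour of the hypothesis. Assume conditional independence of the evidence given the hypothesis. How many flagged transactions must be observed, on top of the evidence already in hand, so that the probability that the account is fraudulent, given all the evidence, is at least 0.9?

Prior odds = 0.06/0.94 = 3/47.
Combined Bayes factor of the evidence already in hand = 3.6 × (1/6) × 3 = 1.8.
Odds after that evidence = (3/47) × 1.8 = 27/235.
Target odds = 0.9/0.1 = 9.
Need 1.2ⁿ ≥ 9 ÷ (27/235) = 235/3.
1.2²³ ≈66.2474 falls short of 235/3 but 1.2²⁴ ≈79.4968 reaches it, so n = 24.

24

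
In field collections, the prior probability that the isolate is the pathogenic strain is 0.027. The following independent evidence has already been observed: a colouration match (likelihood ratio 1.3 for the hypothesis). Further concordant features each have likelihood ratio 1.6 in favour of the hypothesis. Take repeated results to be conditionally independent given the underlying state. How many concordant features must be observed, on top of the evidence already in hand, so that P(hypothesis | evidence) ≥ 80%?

Prior odds = 0.027/0.973 = 27/973.
Bayes factor of the evidence already in hand = 1.3.
Odds after that evidence = (27/973) × 1.3 = 351/9730.
Target odds = 0.8/0.2 = 4.
Need 1.6ⁿ ≥ 4 ÷ (351/9730) = 38920/351.
1.6¹⁰ ≈109.951 falls short of 38920/351 but 1.6¹¹ ≈175.922 reaches it, so n = 11.

11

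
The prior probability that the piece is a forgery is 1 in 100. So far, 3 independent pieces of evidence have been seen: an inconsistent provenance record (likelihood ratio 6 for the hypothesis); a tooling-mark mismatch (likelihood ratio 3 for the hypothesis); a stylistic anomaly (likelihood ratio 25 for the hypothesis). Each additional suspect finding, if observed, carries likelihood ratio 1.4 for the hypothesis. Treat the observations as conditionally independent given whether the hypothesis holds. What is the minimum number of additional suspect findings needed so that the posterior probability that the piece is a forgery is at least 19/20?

Prior odds = 0.01/0.99 = 1/99.
Combined Bayes factor of the evidence already in hand = 6 × 3 × 25 = 450.
Odds after that evidence = (1/99) × 450 = 50/11.
Target odds = 0.95/0.05 = 19.
Need 1.4ⁿ ≥ 19 ÷ (50/11) = 4.18.
1.4⁴ = 3.8416 falls short of 4.18 but 1.4⁵ = 5.37824 reaches it, so n = 5.

5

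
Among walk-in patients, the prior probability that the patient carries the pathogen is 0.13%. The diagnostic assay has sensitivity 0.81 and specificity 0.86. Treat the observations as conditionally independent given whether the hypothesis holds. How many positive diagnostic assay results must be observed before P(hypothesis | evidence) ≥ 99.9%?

Prior odds = 0.0013/0.9987 = 13/9987.
False-positive rate = 1 − 0.86 = 0.14; likelihood ratio of a positive = 0.81/0.14 = 81/14.
Target odds: 0.999 ÷ 0.001 = 999.
Require (81/14)ⁿ ≥ 999 ÷ (13/9987) = 9977013/13.
(81/14)⁷ ≈217020 falls short of 9977013/13 but (81/14)⁸ ≈1.25561e+06 reaches it, so n = 8.

8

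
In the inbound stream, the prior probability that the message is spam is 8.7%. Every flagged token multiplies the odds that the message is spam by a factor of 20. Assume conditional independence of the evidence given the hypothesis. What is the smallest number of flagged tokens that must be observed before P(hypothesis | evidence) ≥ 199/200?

Prior odds = 0.087/0.913 = 87/913.
Likelihood ratio per flagged token = 20.
Target odds: 0.995 ÷ 0.005 = 199.
Need (87/913) × 20ⁿ ≥ 199, i.e. 20ⁿ ≥ 181687/87.
20² = 400 falls short of 181687/87 but 20³ = 8000 reaches it, so n = 3.

3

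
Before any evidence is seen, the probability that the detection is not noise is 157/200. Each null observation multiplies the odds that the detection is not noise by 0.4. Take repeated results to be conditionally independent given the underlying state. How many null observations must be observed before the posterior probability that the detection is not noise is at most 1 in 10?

Prior odds: 0.785 ÷ 0.215 = 157/43.
Likelihood ratio per null observation = 0.4.
Target odds: 0.1 ÷ 0.9 = 1/9.
Need (157/43) × 0.4ⁿ ≤ 1/9, i.e. 0.4ⁿ ≤ 43/1413.
0.4³ = 0.064 is still above 43/1413 but 0.4⁴ = 0.0256 is at or below it, so n = 4.

4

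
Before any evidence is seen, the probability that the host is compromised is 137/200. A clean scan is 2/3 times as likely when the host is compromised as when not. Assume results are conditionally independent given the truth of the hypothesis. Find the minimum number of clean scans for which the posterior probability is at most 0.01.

Prior odds: 0.685 ÷ 0.315 = 137/63.
Likelihood ratio per clean scan = 2/3.
Target odds: 0.01 ÷ 0.99 = 1/99.
Need (137/63) × (2/3)ⁿ ≤ 1/99, i.e. (2/3)ⁿ ≤ 7/1507.
(2/3)¹³ = 8192/1594323 is still above 7/1507 but (2/3)¹⁴ = 16384/4782969 is at or below it, so n = 14.

14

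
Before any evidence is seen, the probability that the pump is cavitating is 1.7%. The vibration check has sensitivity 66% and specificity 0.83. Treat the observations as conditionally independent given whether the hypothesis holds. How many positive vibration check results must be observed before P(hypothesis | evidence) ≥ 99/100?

Prior odds: 0.017 ÷ 0.983 = 17/983.
False-positive rate = 1 − 0.83 = 0.17; likelihood ratio of a positive = 0.66/0.17 = 66/17.
Target odds: 0.99 ÷ 0.01 = 99.
Need (17/983) × (66/17)ⁿ ≥ 99, i.e. (66/17)ⁿ ≥ 97317/17.
(66/17)⁶ ≈3424.29 falls short of 97317/17 but (66/17)⁷ ≈13294.3 reaches it, so n = 7.

7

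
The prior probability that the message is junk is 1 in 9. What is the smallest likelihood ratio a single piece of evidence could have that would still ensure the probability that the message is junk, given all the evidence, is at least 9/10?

72

Prior odds = (1/9)/(8/9) = 0.125.
Target odds = 0.9/0.1 = 9.
Required Bayes factor = 9 ÷ 0.125 = 72.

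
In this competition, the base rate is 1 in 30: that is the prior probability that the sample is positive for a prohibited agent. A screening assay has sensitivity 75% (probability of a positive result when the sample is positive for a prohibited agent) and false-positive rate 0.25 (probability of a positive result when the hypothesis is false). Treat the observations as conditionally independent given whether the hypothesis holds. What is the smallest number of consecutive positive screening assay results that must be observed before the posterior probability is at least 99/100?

8

Prior odds = (1/30)/(29/30) = 1/29.
Likelihood ratio of a positive result = 0.75/0.25 = 3.
Target posterior odds = 0.99/0.01 = 99.
Need (1/29) × 3ⁿ ≥ 99, i.e. 3ⁿ ≥ 2871.
3⁷ = 2187 falls short of 2871 but 3⁸ = 6561 reaches it, so n = 8.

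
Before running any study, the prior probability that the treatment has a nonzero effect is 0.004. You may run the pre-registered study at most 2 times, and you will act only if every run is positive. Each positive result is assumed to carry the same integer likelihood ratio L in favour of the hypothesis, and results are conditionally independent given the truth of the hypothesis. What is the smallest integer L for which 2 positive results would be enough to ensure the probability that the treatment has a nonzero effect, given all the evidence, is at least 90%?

48

Prior odds = 0.004/0.996 = 1/249.
Target odds = 0.9/0.1 = 9.
Need L² ≥ 9 ÷ (1/249) = 2241.
47² = 2209 < 2241 ≤ 2304 = 48², so L = 48.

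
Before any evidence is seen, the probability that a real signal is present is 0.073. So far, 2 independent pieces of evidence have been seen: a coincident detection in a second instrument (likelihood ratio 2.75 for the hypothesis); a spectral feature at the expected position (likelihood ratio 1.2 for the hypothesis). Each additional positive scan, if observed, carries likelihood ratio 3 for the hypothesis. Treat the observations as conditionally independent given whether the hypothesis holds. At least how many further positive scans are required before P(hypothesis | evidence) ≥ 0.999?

8

Prior odds = 0.073/0.927 = 73/927.
Combined Bayes factor of the evidence already in hand = 2.75 × 1.2 = 3.3.
Odds after that evidence = (73/927) × 3.3 = 803/3090.
Target odds = 0.999/0.001 = 999.
Need 3ⁿ ≥ 999 ÷ (803/3090) = 3086910/803.
3⁷ = 2187 falls short of 3086910/803 but 3⁸ = 6561 reaches it, so n = 8.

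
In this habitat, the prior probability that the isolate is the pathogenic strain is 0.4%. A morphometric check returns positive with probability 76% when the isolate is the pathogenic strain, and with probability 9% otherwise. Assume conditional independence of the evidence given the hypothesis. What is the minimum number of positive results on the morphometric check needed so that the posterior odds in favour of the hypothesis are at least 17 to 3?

Prior odds: 0.004 ÷ 0.996 = 1/249.
Likelihood ratio of a positive result = 0.76/0.09 = 76/9.
Target odds = 17/3.
Require (76/9)ⁿ ≥ 17/3 ÷ (1/249) = 1411.
(76/9)³ = 438976/729 falls short of 1411 but (76/9)⁴ = 33362176/6561 reaches it, so n = 4.

4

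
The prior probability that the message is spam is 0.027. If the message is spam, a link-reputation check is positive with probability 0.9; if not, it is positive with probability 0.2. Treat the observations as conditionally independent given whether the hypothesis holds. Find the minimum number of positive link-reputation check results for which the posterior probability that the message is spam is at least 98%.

5

Prior odds = 0.027/0.973 = 27/973.
Likelihood ratio of a positive = 0.9/0.2 = 4.5.
Target posterior odds = 0.98/0.02 = 49.
Require 4.5ⁿ ≥ 49 ÷ (27/973) = 47677/27.
4.5⁴ = 410.0625 falls short of 47677/27 but 4.5⁵ = 1845.28125 reaches it, so n = 5.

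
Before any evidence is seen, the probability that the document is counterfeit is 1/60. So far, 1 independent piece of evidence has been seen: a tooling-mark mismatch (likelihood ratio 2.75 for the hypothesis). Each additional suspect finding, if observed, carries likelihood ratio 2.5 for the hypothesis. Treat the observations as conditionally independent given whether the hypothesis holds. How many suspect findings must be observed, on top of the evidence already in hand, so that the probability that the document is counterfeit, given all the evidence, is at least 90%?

Prior odds = (1/60)/(59/60) = 1/59.
Bayes factor of the evidence already in hand = 2.75.
Odds after that evidence = (1/59) × 2.75 = 11/236.
Target odds = 0.9/0.1 = 9.
Need 2.5ⁿ ≥ 9 ÷ (11/236) = 2124/11.
2.5⁵ = 97.65625 falls short of 2124/11 but 2.5⁶ = 244.140625 reaches it, so n = 6.

6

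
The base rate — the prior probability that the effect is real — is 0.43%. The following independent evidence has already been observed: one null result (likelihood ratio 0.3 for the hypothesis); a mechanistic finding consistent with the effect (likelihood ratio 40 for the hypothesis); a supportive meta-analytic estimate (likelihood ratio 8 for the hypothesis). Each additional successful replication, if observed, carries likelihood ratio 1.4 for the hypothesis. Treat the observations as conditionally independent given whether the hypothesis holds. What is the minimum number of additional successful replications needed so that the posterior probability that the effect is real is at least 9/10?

Prior odds = 0.0043/0.9957 = 43/9957.
Combined Bayes factor of the evidence already in hand = 0.3 × 40 × 8 = 96.
Odds after that evidence = (43/9957) × 96 = 1376/3319.
Target odds = 0.9/0.1 = 9.
Need 1.4ⁿ ≥ 9 ÷ (1376/3319) = 29871/1376.
1.4⁹ = 40353607/1953125 falls short of 29871/1376 but 1.4¹⁰ = 282475249/9765625 reaches it, so n = 10.

10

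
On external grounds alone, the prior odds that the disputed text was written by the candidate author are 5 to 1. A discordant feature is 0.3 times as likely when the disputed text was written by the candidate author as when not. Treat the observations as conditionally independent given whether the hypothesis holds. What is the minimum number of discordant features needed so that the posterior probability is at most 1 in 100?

Prior odds = 5.
Likelihood ratio per discordant feature = 0.3.
Target posterior odds = 0.01/0.99 = 1/99.
Need 5 × 0.3ⁿ ≤ 1/99, i.e. 0.3ⁿ ≤ 1/495.
0.3⁵ = 243/100000 is still above 1/495 but 0.3⁶ = 729/1000000 is at or below it, so n = 6.

6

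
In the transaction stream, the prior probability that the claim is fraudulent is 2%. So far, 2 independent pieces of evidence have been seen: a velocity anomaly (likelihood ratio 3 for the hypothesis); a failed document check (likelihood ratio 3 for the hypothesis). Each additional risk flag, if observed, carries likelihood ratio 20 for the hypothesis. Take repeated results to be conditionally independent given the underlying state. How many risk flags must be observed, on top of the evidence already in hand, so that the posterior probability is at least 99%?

Prior odds = 0.02/0.98 = 1/49.
Combined Bayes factor of the evidence already in hand = 3 × 3 = 9.
Odds after that evidence = (1/49) × 9 = 9/49.
Target odds = 0.99/0.01 = 99.
Need 20ⁿ ≥ 99 ÷ (9/49) = 539.
20² = 400 falls short of 539 but 20³ = 8000 reaches it, so n = 3.

3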